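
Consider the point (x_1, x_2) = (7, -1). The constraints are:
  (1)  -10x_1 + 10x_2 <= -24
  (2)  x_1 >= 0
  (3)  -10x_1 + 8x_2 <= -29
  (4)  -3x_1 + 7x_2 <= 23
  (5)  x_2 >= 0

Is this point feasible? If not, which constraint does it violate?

Constraint (5): x_2 = -1, which is not ≥ 0. All other constraints are satisfied.

not feasible — violates (5)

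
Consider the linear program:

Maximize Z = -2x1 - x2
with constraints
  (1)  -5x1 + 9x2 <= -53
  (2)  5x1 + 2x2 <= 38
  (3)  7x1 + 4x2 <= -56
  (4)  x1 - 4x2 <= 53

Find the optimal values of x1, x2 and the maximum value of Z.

Feasible corners and Z = -2x1 - x2:
  (-292/83, -651/83) → Z = 1235/83
  (-265/11, -212/11) → Z = 742/11
  (-3/8, -427/32) → Z = 451/32

The optimum lies where -5x1 + 9x2 = -53 and x1 - 4x2 = 53.
Solving simultaneously gives x1 = -265/11, x2 = -212/11.

x1 = -265/11, x2 = -212/11, maximum Z = 742/11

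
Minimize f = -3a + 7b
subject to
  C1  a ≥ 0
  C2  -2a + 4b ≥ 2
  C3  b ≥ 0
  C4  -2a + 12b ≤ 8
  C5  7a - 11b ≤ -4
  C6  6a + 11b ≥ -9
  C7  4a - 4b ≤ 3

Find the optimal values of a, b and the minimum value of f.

Corner points and f = -3a + 7b:
  (0, 1/2) → f = 7/2
  (0, 2/3) → f = 14/3
  (1/2, 3/4) → f = 15/4

The binding constraints are a = 0 and -2a + 4b = 2.
Solving simultaneously gives a = 0, b = 1/2.

a = 0, b = 1/2, minimum f = 7/2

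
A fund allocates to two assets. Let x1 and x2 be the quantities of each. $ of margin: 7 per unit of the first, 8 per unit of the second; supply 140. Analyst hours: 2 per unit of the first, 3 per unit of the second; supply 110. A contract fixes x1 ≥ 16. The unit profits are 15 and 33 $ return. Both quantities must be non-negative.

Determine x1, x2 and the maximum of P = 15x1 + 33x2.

x1 = 16, x2 = 7/2, maximum P = 711/2

Corner points and P = 15x1 + 33x2:
  (20, 0) → P = 300
  (16, 0) → P = 240
  (16, 7/2) → P = 711/2

The optimum lies where 7x1 + 8x2 = 140 and x1 = 16.
Solving simultaneously gives x1 = 16, x2 = 7/2.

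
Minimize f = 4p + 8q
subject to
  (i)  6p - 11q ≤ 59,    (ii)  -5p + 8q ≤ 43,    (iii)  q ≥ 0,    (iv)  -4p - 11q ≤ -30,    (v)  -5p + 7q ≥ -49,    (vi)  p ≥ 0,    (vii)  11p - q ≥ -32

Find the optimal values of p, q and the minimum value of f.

Feasible corners and f = 4p + 8q:
  (693/5, 92) → f = 6452/5
  (0, 43/8) → f = 43
  (15/2, 0) → f = 30
  (49/5, 0) → f = 196/5
  (0, 30/11) → f = 240/11

At the optimal vertex, -4p - 11q = -30 and p = 0.
Solving simultaneously gives p = 0, q = 30/11.

p = 0, q = 30/11, minimum f = 240/11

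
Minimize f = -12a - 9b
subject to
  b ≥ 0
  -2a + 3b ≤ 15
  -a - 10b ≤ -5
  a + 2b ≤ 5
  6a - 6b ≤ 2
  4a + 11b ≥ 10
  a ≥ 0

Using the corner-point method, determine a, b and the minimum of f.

Vertices and f = -12a - 9b:
  (17/9, 14/9) → f = -110/3
  (0, 5/2) → f = -45/2
  (41/45, 26/45) → f = -242/15
  (0, 10/11) → f = -90/11

a = 17/9, b = 14/9, minimum f = -110/3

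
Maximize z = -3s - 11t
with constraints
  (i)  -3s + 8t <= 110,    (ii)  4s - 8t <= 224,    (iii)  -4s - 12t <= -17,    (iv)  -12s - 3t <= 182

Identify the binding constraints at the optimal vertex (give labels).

(ii) and (iii)

Feasible corners and z = -3s - 11t:
  (334, 139) → z = -2531
  (-1786/105, 258/35) → z = -1052/35
  (353/10, -207/20) → z = 159/20
  (-745/44, 233/33) → z = -3547/132

The maximum is at (353/10, -207/20). Substituting into each constraint, equality holds for (ii) and (iii); the remaining constraints have slack.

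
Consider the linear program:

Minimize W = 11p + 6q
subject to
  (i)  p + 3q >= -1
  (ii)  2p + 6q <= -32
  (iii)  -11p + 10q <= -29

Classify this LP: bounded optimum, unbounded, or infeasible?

Constraints p + 3q ≥ -1 and 2p + 6q ≤ -32 have parallel boundaries but demand opposite sides — no point can satisfy both, so the region is empty.

infeasible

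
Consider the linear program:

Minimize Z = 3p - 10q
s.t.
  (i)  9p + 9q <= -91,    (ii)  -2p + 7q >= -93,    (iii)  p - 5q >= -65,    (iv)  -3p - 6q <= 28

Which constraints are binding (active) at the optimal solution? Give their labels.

Feasible corners and Z = 3p - 10q:
  (-520/27, 247/27) → Z = -4030/27
  (-98/9, 7/9) → Z = -364/9
  (-530/21, 167/21) → Z = -3260/21

The minimum is at (-530/21, 167/21). Substituting into each constraint, equality holds for (iii) and (iv); the remaining constraints have slack.

(iii) and (iv)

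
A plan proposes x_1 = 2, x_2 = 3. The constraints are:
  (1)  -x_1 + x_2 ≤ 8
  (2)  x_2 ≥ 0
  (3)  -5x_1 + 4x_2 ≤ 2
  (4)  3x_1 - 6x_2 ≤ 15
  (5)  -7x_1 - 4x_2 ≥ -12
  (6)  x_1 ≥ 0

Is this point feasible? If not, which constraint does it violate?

Constraint (5): -7x_1 - 4x_2 = -26, which is not ≥ -12. All other constraints are satisfied.

not feasible — violates (5)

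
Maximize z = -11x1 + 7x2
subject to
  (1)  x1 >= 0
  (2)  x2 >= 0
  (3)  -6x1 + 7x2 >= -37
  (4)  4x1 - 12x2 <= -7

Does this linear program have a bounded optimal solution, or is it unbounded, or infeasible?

From the feasible point (0, 7/12), moving in the direction (0, 1) keeps every constraint satisfied while z increases without bound.

unbounded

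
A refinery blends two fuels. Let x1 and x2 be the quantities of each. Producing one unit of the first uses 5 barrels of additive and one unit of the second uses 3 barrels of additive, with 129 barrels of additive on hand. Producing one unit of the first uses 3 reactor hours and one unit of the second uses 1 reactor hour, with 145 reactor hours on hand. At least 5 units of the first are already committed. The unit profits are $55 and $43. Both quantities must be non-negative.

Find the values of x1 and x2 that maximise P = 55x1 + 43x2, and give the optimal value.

x1 = 5, x2 = 104/3, maximum P = 5297/3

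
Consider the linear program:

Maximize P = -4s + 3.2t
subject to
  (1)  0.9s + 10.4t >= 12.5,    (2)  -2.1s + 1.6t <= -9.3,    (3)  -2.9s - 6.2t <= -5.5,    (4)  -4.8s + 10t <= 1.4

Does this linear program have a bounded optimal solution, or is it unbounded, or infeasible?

Corner points and P = -4s + 3.2t:
  (1459/291, 149/194) → P = -25604/1455
  (2381/333, 793/222) → P = -28588/1665
The feasible region has finitely many vertices and no improving ray; the maximum is -28588/1665 at (2381/333, 793/222).

bounded optimum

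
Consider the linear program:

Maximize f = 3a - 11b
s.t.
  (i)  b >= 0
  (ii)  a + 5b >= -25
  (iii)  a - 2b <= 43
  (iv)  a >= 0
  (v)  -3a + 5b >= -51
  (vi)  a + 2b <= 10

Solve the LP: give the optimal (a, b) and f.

a = 10, b = 0, maximum f = 30

Feasible corners and f = 3a - 11b:
  (0, 0) → f = 0
  (10, 0) → f = 30
  (0, 5) → f = -55

The binding constraints are b = 0 and a + 2b = 10.
Solving simultaneously gives a = 10, b = 0.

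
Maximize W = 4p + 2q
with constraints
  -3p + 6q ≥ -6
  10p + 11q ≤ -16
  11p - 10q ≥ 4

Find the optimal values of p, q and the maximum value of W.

p = -10/31, q = -36/31, maximum W = -112/31

At the optimal vertex, -3p + 6q = -6 and 10p + 11q = -16.
Solving simultaneously gives p = -10/31, q = -36/31.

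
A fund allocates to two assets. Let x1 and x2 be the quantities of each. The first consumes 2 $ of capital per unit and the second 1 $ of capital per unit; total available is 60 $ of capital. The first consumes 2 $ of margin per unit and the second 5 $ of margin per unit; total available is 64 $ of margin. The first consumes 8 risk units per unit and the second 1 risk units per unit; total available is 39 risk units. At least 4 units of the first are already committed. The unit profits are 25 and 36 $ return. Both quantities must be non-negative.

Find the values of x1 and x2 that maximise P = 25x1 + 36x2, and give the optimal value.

x1 = 4, x2 = 7, maximum P = 352

Feasible corners and P = 25x1 + 36x2:
  (39/8, 0) → P = 975/8
  (4, 0) → P = 100
  (4, 7) → P = 352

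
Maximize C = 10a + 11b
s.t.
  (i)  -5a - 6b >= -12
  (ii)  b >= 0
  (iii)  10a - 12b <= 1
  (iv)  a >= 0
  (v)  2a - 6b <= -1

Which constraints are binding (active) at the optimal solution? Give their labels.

(i) and (iii)

Corner points and C = 10a + 11b:
  (5/4, 23/24) → C = 553/24
  (0, 2) → C = 22
  (1/2, 1/3) → C = 26/3
  (0, 1/6) → C = 11/6

The maximum is at (5/4, 23/24). Substituting into each constraint, equality holds for (i) and (iii); the remaining constraints have slack.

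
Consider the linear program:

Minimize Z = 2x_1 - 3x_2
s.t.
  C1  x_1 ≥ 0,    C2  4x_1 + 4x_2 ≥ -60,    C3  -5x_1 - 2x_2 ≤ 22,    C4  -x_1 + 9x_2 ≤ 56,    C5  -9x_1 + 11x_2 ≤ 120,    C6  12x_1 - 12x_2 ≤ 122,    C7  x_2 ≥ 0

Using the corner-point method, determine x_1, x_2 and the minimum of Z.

Corner points and Z = 2x_1 - 3x_2:
  (0, 56/9) → Z = -56/3
  (0, 0) → Z = 0
  (295/16, 397/48) → Z = 193/16
  (61/6, 0) → Z = 61/3

The binding constraints are x_1 = 0 and -x_1 + 9x_2 = 56.
Solving simultaneously gives x_1 = 0, x_2 = 56/9.

x_1 = 0, x_2 = 56/9, minimum Z = -56/3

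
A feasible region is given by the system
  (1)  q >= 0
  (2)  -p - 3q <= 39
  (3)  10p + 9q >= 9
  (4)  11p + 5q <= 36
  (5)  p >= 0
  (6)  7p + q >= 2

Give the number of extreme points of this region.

5

Of the 15 pairwise boundary intersections, those satisfying every inequality are:
  (9/10, 0)
  (36/11, 0)
  (9/53, 43/53)
  (0, 36/5)
  (0, 2)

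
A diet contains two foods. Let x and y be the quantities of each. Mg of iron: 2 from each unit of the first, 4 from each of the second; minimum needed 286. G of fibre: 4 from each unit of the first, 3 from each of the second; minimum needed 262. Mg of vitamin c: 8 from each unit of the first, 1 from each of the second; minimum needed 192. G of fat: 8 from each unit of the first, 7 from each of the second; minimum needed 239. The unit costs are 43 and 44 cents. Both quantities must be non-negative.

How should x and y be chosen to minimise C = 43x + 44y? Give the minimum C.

Vertices and C = 43x + 44y:
  (0, 192) → C = 8448
  (143, 0) → C = 6149
  (19, 62) → C = 3545
  (157/10, 332/5) → C = 35967/10
The feasible region is unbounded (it extends along (0, 1), (1, 0)), but C strictly increases along every unbounded feasible direction, so there is no improving ray and the minimum is attained at a vertex.

The binding constraints are 2x + 4y = 286 and 4x + 3y = 262.
Solving simultaneously gives x = 19, y = 62.

x = 19, y = 62, minimum C = 3545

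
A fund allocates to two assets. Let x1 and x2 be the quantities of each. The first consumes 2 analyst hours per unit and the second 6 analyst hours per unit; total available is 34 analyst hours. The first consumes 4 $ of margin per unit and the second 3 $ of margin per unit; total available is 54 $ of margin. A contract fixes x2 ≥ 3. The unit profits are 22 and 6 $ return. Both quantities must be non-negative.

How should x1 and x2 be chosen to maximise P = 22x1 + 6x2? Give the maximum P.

x1 = 8, x2 = 3, maximum P = 194

Vertices and P = 22x1 + 6x2:
  (0, 17/3) → P = 34
  (0, 3) → P = 18
  (8, 3) → P = 194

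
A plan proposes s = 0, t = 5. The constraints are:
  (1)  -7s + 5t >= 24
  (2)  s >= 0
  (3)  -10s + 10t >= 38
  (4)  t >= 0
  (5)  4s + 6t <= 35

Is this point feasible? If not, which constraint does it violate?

feasible

(1): 25 ≥ 24 ✓
(2): 0 ≥ 0 ✓
(3): 50 ≥ 38 ✓
(4): 5 ≥ 0 ✓
(5): 30 ≤ 35 ✓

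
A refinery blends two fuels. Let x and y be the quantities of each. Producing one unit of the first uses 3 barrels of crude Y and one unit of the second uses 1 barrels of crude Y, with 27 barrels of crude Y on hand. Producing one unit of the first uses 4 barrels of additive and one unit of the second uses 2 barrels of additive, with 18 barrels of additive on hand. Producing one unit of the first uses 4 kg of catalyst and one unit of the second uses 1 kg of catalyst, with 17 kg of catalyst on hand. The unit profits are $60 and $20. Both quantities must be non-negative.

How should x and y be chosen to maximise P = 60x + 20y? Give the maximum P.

Corner points and P = 60x + 20y:
  (0, 0) → P = 0
  (0, 9) → P = 180
  (17/4, 0) → P = 255
  (4, 1) → P = 260

x = 4, y = 1, maximum P = 260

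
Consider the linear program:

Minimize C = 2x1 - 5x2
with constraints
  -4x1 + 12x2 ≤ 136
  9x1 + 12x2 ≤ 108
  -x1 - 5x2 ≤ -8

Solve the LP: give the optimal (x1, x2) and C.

Vertices and C = 2x1 - 5x2:
  (-28/13, 138/13) → C = -746/13
  (-73/4, 21/4) → C = -251/4
  (148/11, -12/11) → C = 356/11

x1 = -73/4, x2 = 21/4, minimum C = -251/4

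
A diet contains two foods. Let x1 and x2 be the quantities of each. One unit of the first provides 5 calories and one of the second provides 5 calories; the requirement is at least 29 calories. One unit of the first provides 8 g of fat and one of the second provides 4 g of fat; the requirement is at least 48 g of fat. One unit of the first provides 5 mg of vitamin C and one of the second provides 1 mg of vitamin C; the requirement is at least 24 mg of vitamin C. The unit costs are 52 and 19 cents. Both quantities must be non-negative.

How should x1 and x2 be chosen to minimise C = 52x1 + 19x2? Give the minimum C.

x1 = 4, x2 = 4, minimum C = 284

Corner points and C = 52x1 + 19x2:
  (0, 24) → C = 456
  (6, 0) → C = 312
  (4, 4) → C = 284
The feasible region is unbounded (it extends along (0, 1), (1, 0)), but C strictly increases along every unbounded feasible direction, so there is no improving ray and the minimum is attained at a vertex.

The optimum lies where 8x1 + 4x2 = 48 and 5x1 + x2 = 24.
Solving simultaneously gives x1 = 4, x2 = 4.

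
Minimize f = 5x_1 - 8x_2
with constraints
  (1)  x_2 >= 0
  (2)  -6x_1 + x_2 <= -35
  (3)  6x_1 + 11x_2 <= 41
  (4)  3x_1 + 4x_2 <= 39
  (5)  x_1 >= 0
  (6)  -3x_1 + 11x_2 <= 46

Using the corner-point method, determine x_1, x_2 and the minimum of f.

x_1 = 71/12, x_2 = 1/2, minimum f = 307/12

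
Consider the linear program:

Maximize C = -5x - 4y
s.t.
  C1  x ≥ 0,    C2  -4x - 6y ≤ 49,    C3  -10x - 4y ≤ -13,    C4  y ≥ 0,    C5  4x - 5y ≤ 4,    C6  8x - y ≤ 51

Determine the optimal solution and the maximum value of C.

Feasible corners and C = -5x - 4y:
  (0, 13/4) → C = -13
  (27/22, 2/11) → C = -151/22
  (251/36, 43/9) → C = -1943/36
The feasible region is unbounded (it extends along (0, 1), (1, 8)), but C strictly decreases along every unbounded feasible direction, so there is no improving ray and the maximum is attained at a vertex.

x = 27/22, y = 2/11, maximum C = -151/22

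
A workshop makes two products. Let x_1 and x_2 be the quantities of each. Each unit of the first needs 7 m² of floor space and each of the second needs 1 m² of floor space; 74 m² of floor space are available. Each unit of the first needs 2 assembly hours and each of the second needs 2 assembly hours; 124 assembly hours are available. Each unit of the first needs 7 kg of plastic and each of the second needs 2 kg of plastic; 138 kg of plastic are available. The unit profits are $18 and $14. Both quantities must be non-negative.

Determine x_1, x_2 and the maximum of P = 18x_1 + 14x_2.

x_1 = 2, x_2 = 60, maximum P = 876

Corner points and P = 18x_1 + 14x_2:
  (0, 0) → P = 0
  (0, 62) → P = 868
  (74/7, 0) → P = 1332/7
  (2, 60) → P = 876

The binding constraints are 7x_1 + x_2 = 74 and 2x_1 + 2x_2 = 124.
Solving simultaneously gives x_1 = 2, x_2 = 60.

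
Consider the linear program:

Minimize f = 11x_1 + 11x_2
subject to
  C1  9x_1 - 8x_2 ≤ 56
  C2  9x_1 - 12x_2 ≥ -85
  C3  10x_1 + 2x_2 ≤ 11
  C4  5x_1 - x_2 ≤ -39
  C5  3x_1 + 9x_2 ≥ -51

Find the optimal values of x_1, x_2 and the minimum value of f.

Corner points and f = 11x_1 + 11x_2:
  (-383/51, 74/51) → f = -1133/17
  (-153/13, -68/39) → f = -5797/39
  (-67/8, -23/8) → f = -495/4

The binding constraints are 9x_1 - 12x_2 = -85 and 3x_1 + 9x_2 = -51.
Solving simultaneously gives x_1 = -153/13, x_2 = -68/39.

x_1 = -153/13, x_2 = -68/39, minimum f = -5797/39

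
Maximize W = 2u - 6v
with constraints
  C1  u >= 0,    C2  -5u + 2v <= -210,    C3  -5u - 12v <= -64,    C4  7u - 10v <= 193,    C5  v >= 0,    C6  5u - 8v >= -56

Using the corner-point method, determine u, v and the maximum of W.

The optimum lies where -5u + 2v = -210 and 7u - 10v = 193.
Solving simultaneously gives u = 857/18, v = 505/36.

u = 857/18, v = 505/36, maximum W = 199/18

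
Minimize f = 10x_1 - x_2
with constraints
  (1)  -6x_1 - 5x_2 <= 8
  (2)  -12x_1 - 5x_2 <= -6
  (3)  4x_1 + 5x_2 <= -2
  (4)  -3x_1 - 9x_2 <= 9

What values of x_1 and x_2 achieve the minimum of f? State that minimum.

x_1 = 1, x_2 = -6/5, minimum f = 56/5

Extreme points and f = 10x_1 - x_2:
  (1, -6/5) → f = 56/5
  (33/31, -42/31) → f = 12
  (9/7, -10/7) → f = 100/7

The binding constraints are -12x_1 - 5x_2 = -6 and 4x_1 + 5x_2 = -2.
Solving simultaneously gives x_1 = 1, x_2 = -6/5.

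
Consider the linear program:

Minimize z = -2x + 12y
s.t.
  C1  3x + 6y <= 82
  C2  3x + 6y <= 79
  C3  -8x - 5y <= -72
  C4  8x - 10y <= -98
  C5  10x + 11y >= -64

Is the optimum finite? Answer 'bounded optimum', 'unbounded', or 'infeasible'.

bounded optimum

Corner points and z = -2x + 12y:
  (37/33, 416/33) → z = 4918/33
  (101/39, 463/39) → z = 5354/39
  (23/12, 34/3) → z = 793/6
The feasible region has finitely many vertices and no improving ray; the minimum is 793/6 at (23/12, 34/3).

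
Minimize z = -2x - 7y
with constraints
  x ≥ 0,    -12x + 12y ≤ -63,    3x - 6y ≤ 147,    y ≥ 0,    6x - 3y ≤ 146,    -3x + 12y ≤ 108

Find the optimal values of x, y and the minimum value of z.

The binding constraints are 6x - 3y = 146 and -3x + 12y = 108.
Solving simultaneously gives x = 692/21, y = 362/21.

x = 692/21, y = 362/21, minimum z = -1306/7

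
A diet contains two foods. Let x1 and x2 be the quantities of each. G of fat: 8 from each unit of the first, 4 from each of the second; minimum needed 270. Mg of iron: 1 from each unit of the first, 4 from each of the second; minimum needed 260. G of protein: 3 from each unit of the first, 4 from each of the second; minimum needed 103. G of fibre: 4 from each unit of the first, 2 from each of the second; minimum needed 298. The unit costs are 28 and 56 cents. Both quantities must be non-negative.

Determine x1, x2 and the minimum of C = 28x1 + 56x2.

Vertices and C = 28x1 + 56x2:
  (0, 149) → C = 8344
  (260, 0) → C = 7280
  (48, 53) → C = 4312
The feasible region is unbounded (it extends along (0, 1), (1, 0)), but C strictly increases along every unbounded feasible direction, so there is no improving ray and the minimum is attained at a vertex.

The binding constraints are x1 + 4x2 = 260 and 4x1 + 2x2 = 298.
Solving simultaneously gives x1 = 48, x2 = 53.

x1 = 48, x2 = 53, minimum C = 4312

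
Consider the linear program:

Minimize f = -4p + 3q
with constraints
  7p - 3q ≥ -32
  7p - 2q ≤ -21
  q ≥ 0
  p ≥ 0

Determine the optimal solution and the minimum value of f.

Vertices and f = -4p + 3q:
  (1/7, 11) → f = 227/7
  (0, 32/3) → f = 32
  (0, 21/2) → f = 63/2

The optimum lies where 7p - 2q = -21 and p = 0.
Solving simultaneously gives p = 0, q = 21/2.

p = 0, q = 21/2, minimum f = 63/2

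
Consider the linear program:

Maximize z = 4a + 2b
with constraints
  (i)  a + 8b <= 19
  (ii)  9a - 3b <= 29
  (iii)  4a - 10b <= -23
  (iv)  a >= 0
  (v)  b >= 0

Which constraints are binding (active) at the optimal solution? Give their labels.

Vertices and z = 4a + 2b:
  (1/7, 33/14) → z = 37/7
  (0, 19/8) → z = 19/4
  (0, 23/10) → z = 23/5

The maximum is at (1/7, 33/14). Substituting into each constraint, equality holds for (i) and (iii); the remaining constraints have slack.

(i) and (iii)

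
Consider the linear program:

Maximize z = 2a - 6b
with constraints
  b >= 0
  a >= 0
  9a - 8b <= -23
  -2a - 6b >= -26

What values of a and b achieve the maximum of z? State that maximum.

a = 0, b = 23/8, maximum z = -69/4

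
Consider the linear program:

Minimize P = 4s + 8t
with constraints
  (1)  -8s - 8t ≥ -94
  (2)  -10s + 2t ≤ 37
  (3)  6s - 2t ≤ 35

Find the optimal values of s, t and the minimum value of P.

At the optimal vertex, -10s + 2t = 37 and 6s - 2t = 35.
Solving simultaneously gives s = -18, t = -143/2.

s = -18, t = -143/2, minimum P = -644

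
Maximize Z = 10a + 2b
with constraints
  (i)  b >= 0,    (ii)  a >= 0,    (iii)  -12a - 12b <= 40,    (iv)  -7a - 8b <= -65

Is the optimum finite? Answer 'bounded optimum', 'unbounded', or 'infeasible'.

From the feasible point (65/7, 0), moving in the direction (0, 1) keeps every constraint satisfied while Z increases without bound.

unbounded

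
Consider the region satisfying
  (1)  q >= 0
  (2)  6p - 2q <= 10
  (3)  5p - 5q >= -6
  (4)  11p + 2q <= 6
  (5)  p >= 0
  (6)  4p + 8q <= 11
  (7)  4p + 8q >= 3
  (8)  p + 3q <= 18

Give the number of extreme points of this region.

Pairwise boundary intersections that survive every other constraint:
  (0, 6/5)
  (7/60, 79/60)
  (13/40, 97/80)
  (21/40, 9/80)
  (0, 3/8)

5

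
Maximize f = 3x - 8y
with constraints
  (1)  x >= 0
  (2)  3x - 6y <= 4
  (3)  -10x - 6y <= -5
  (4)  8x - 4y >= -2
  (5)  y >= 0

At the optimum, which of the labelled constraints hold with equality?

(2) and (5)

Feasible corners and f = 3x - 8y:
  (4/3, 0) → f = 4
  (1/11, 15/22) → f = -57/11
  (1/2, 0) → f = 3/2
The feasible region is unbounded (it extends along (1, 2), (2, 1)), but f strictly decreases along every unbounded feasible direction, so there is no improving ray and the maximum is attained at a vertex.

The maximum is at (4/3, 0). Substituting into each constraint, equality holds for (2) and (5); the remaining constraints have slack.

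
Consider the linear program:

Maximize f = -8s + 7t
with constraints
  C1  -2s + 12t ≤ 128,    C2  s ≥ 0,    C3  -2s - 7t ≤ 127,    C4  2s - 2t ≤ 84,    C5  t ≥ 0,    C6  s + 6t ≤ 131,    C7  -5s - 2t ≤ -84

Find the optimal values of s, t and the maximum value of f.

Vertices and f = -8s + 7t:
  (67/2, 65/4) → f = -617/4
  (47/4, 101/8) → f = -45/8
  (42, 0) → f = -336
  (383/7, 89/7) → f = -2441/7
  (84/5, 0) → f = -672/5

s = 47/4, t = 101/8, maximum f = -45/8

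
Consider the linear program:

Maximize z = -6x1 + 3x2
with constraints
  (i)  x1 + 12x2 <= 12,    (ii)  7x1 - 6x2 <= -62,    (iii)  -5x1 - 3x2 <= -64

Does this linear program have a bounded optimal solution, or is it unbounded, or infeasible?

infeasible

The boundaries x1 + 12x2 = 12 and 7x1 - 6x2 = -62 meet at (-112/15, 73/45), but that point violates -5x1 - 3x2 ≤ -64. Every candidate vertex is excluded by some other constraint, so the feasible region is empty.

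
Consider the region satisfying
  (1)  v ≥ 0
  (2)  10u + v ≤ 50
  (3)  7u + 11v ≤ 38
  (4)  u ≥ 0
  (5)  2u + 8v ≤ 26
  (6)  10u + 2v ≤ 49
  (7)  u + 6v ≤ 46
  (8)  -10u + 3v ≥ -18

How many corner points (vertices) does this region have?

5

The feasible vertices (each the meet of two boundaries and inside every other half-plane) are:
  (0, 0)
  (9/5, 0)
  (9/17, 53/17)
  (312/131, 254/131)
  (0, 13/4)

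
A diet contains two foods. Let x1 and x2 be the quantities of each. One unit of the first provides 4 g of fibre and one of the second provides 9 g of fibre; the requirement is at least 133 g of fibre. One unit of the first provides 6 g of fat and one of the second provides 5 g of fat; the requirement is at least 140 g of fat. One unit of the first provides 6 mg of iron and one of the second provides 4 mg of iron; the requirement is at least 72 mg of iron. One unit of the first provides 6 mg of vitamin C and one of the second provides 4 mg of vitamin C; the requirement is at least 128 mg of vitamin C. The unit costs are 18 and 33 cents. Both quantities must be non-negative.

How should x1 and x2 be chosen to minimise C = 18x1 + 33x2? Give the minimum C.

The feasible region is unbounded (it extends along (0, 1), (1, 0)), but C strictly increases along every unbounded feasible direction, so there is no improving ray and the minimum is attained at a vertex.

The optimum lies where 4x1 + 9x2 = 133 and 6x1 + 5x2 = 140.
Solving simultaneously gives x1 = 35/2, x2 = 7.

x1 = 35/2, x2 = 7, minimum C = 546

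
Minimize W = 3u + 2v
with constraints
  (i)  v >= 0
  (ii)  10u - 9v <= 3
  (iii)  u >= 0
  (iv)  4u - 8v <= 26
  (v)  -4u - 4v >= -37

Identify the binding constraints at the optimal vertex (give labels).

(i) and (iii)

Extreme points and W = 3u + 2v:
  (3/10, 0) → W = 9/10
  (0, 0) → W = 0
  (345/76, 179/38) → W = 1751/76
  (0, 37/4) → W = 37/2

The minimum is at (0, 0). Substituting into each constraint, equality holds for (i) and (iii); the remaining constraints have slack.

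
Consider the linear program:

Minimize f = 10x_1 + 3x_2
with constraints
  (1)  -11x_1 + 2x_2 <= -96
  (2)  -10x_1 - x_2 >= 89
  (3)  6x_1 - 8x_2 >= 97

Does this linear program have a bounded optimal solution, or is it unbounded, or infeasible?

From the feasible point (-82/31, -1939/31), moving in the direction (-2, -11) keeps every constraint satisfied while f decreases without bound.

unbounded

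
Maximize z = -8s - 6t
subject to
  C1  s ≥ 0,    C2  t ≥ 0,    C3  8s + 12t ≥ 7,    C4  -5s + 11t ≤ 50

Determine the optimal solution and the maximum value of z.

s = 0, t = 7/12, maximum z = -7/2

Corner points and z = -8s - 6t:
  (0, 7/12) → z = -7/2
  (0, 50/11) → z = -300/11
  (7/8, 0) → z = -7
The feasible region is unbounded (it extends along (1, 0), (11, 5)), but z strictly decreases along every unbounded feasible direction, so there is no improving ray and the maximum is attained at a vertex.

The binding constraints are s = 0 and 8s + 12t = 7.
Solving simultaneously gives s = 0, t = 7/12.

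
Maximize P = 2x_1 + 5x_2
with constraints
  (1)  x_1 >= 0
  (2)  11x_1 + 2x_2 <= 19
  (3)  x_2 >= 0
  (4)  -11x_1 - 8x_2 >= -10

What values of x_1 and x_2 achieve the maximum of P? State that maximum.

x_1 = 0, x_2 = 5/4, maximum P = 25/4

Extreme points and P = 2x_1 + 5x_2:
  (0, 0) → P = 0
  (0, 5/4) → P = 25/4
  (10/11, 0) → P = 20/11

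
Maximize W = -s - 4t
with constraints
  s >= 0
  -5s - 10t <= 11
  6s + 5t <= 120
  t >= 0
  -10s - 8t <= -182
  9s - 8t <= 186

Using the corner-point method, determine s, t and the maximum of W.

s = 91/5, t = 0, maximum W = -91/5

Extreme points and W = -s - 4t:
  (0, 24) → W = -96
  (0, 91/4) → W = -91
  (20, 0) → W = -20
  (91/5, 0) → W = -91/5

The binding constraints are t = 0 and -10s - 8t = -182.
Solving simultaneously gives s = 91/5, t = 0.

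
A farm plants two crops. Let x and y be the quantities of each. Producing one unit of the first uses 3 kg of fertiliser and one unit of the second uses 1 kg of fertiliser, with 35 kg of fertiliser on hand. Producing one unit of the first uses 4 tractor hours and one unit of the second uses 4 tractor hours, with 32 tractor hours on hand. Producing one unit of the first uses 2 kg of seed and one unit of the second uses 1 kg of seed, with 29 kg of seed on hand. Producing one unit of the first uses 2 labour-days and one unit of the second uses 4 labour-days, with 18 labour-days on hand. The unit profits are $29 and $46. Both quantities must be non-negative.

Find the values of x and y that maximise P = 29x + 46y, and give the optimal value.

x = 7, y = 1, maximum P = 249

Feasible corners and P = 29x + 46y:
  (0, 0) → P = 0
  (0, 9/2) → P = 207
  (8, 0) → P = 232
  (7, 1) → P = 249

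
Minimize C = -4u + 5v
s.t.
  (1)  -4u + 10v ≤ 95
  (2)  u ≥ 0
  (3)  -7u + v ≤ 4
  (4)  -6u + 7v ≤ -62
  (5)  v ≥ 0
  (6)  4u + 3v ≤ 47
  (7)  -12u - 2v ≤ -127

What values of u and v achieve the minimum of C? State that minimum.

Extreme points and C = -4u + 5v:
  (515/46, 17/23) → C = -945/23
  (1013/96, 3/16) → C = -1981/48
  (47/4, 0) → C = -47
  (127/12, 0) → C = -127/3

The binding constraints are v = 0 and 4u + 3v = 47.
Solving simultaneously gives u = 47/4, v = 0.

u = 47/4, v = 0, minimum C = -47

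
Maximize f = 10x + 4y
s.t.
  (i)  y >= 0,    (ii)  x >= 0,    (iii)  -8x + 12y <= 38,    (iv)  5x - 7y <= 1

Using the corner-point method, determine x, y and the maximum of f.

x = 139/2, y = 99/2, maximum f = 893

Extreme points and f = 10x + 4y:
  (0, 0) → f = 0
  (1/5, 0) → f = 2
  (0, 19/6) → f = 38/3
  (139/2, 99/2) → f = 893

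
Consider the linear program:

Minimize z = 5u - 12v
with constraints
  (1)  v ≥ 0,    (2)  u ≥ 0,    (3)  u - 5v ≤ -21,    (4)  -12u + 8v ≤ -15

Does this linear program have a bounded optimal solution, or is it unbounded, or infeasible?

unbounded

From the feasible point (243/52, 267/52), moving in the direction (8, 12) keeps every constraint satisfied while z decreases without bound.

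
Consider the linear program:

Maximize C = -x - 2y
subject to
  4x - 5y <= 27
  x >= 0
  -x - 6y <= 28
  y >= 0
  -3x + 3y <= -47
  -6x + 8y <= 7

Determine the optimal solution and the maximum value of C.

x = 154/3, y = 107/3, maximum C = -368/3

Feasible corners and C = -x - 2y:
  (154/3, 107/3) → C = -368/3
  (251/2, 95) → C = -631/2
  (397/6, 101/2) → C = -1003/6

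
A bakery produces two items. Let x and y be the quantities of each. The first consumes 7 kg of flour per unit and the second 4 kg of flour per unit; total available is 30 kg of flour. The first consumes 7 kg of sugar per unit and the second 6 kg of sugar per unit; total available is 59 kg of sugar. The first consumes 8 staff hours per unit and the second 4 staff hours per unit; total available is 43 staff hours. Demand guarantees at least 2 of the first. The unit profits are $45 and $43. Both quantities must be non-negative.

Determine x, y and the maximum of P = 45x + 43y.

x = 2, y = 4, maximum P = 262

Vertices and P = 45x + 43y:
  (30/7, 0) → P = 1350/7
  (2, 0) → P = 90
  (2, 4) → P = 262

The binding constraints are 7x + 4y = 30 and x = 2.
Solving simultaneously gives x = 2, y = 4.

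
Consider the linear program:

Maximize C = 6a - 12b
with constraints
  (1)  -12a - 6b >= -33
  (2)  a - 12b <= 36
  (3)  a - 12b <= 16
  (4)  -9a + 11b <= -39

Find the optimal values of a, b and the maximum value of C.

a = 82/25, b = -53/50, maximum C = 162/5

Corner points and C = 6a - 12b:
  (82/25, -53/50) → C = 162/5
  (199/62, -57/62) → C = 939/31
  (292/97, -105/97) → C = 3012/97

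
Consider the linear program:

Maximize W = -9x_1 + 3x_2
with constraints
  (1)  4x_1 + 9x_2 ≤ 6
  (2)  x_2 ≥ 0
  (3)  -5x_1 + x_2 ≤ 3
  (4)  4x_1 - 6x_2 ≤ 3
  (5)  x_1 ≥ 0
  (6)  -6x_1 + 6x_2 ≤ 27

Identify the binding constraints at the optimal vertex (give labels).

(1) and (5)

Extreme points and W = -9x_1 + 3x_2:
  (21/20, 1/5) → W = -177/20
  (0, 2/3) → W = 2
  (3/4, 0) → W = -27/4
  (0, 0) → W = 0

The maximum is at (0, 2/3). Substituting into each constraint, equality holds for (1) and (5); the remaining constraints have slack.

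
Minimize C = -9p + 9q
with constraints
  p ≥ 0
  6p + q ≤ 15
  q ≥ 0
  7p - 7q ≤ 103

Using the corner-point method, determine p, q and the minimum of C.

p = 5/2, q = 0, minimum C = -45/2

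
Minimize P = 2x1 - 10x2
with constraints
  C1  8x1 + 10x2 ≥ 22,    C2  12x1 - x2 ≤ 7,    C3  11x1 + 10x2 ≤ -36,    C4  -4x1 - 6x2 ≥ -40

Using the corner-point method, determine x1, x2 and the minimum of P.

x1 = -67/2, x2 = 29, minimum P = -357

Corner points and P = 2x1 - 10x2:
  (-58/3, 53/3) → P = -646/3
  (-67/2, 29) → P = -357
  (-308/13, 292/13) → P = -272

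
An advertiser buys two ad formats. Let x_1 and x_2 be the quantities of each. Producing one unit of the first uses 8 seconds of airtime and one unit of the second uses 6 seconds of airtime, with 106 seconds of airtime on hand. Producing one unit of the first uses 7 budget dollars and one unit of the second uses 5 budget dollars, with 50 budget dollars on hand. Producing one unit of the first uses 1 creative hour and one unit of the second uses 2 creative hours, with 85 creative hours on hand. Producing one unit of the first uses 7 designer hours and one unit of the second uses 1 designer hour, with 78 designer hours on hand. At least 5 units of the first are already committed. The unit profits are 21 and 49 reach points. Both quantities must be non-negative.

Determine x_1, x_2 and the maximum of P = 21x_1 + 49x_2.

At the optimal vertex, 7x_1 + 5x_2 = 50 and x_1 = 5.
Solving simultaneously gives x_1 = 5, x_2 = 3.

x_1 = 5, x_2 = 3, maximum P = 252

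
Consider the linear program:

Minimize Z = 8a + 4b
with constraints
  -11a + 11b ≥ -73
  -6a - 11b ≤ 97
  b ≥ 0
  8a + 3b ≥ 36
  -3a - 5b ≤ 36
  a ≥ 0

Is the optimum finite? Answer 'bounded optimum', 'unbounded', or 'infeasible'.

bounded optimum

Extreme points and Z = 8a + 4b:
  (73/11, 0) → Z = 584/11
  (9/2, 0) → Z = 36
  (0, 12) → Z = 48
The feasible region has finitely many vertices and no improving ray; the minimum is 36 at (9/2, 0).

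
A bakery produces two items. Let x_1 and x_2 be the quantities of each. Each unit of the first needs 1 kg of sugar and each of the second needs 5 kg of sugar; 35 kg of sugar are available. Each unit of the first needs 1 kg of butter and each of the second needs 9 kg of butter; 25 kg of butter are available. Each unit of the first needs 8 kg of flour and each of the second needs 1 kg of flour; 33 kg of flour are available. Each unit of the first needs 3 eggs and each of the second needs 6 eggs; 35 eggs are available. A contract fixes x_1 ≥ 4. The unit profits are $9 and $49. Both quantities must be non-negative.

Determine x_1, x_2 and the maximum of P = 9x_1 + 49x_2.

x_1 = 4, x_2 = 1, maximum P = 85

Extreme points and P = 9x_1 + 49x_2:
  (33/8, 0) → P = 297/8
  (4, 0) → P = 36
  (4, 1) → P = 85

At the optimal vertex, 8x_1 + x_2 = 33 and x_1 = 4.
Solving simultaneously gives x_1 = 4, x_2 = 1.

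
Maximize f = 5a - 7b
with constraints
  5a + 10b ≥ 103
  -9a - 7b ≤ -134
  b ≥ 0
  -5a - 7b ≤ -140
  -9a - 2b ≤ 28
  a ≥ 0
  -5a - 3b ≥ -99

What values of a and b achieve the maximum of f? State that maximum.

a = 273/20, b = 41/4, maximum f = -7/2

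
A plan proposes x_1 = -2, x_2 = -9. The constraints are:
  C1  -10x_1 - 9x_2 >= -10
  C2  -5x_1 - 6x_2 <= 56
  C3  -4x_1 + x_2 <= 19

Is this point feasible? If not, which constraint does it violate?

not feasible — violates C2

Constraint C2: -5x_1 - 6x_2 = 64, which is not ≤ 56. All other constraints are satisfied.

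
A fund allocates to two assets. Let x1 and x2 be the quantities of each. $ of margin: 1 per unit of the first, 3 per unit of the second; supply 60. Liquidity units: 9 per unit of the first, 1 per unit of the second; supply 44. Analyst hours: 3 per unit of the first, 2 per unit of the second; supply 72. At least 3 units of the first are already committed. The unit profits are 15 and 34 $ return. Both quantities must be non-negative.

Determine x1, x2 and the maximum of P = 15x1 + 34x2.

x1 = 3, x2 = 17, maximum P = 623

At the optimal vertex, 9x1 + x2 = 44 and x1 = 3.
Solving simultaneously gives x1 = 3, x2 = 17.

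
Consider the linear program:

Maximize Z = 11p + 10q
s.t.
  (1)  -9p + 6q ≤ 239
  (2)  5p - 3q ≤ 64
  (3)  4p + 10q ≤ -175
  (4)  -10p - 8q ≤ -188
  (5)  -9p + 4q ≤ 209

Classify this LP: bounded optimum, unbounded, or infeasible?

infeasible

The boundaries -9p + 6q = 239 and 5p - 3q = 64 meet at (367, 1771/3), but that point violates 4p + 10q ≤ -175. Every candidate vertex is excluded by some other constraint, so the feasible region is empty.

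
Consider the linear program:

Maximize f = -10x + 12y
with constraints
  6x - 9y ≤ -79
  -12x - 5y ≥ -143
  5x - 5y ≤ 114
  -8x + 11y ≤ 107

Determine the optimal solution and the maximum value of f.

x = -47/3, y = -5/3, maximum f = 410/3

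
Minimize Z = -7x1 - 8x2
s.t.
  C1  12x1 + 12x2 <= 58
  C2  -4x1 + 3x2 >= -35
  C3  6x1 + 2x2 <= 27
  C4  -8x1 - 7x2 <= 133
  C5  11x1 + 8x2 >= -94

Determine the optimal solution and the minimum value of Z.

x1 = -398/9, x2 = 883/18, minimum Z = -746/9

At the optimal vertex, 12x1 + 12x2 = 58 and 11x1 + 8x2 = -94.
Solving simultaneously gives x1 = -398/9, x2 = 883/18.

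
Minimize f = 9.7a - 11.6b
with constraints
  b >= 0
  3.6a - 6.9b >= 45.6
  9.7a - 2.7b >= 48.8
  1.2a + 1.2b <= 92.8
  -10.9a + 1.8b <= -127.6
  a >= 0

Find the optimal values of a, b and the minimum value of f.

Extreme points and f = 9.7a - 11.6b:
  (38/3, 0) → f = 1843/15
  (232/3, 0) → f = 11252/15
  (5792/105, 776/35) → f = 145888/525

At the optimal vertex, b = 0 and 3.6a - 6.9b = 45.6.
Solving simultaneously gives a = 38/3, b = 0.

a = 38/3, b = 0, minimum f = 1843/15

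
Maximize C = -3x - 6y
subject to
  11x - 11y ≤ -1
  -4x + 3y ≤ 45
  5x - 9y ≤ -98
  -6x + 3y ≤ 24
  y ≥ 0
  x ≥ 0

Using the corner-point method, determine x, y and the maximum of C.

x = 2, y = 12, maximum C = -78

Vertices and C = -3x - 6y:
  (1069/44, 1073/44) → C = -9645/44
  (21/2, 29) → C = -411/2
  (2, 12) → C = -78
The feasible region is unbounded (it extends along (3, 4), (1, 1)), but C strictly decreases along every unbounded feasible direction, so there is no improving ray and the maximum is attained at a vertex.

The binding constraints are 5x - 9y = -98 and -6x + 3y = 24.
Solving simultaneously gives x = 2, y = 12.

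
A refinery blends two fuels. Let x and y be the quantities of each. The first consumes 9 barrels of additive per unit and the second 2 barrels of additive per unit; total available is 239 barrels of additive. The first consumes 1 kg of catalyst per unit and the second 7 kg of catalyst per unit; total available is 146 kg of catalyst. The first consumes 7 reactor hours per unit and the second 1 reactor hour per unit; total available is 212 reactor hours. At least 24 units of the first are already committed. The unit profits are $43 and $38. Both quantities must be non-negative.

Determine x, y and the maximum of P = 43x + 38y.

Vertices and P = 43x + 38y:
  (239/9, 0) → P = 10277/9
  (24, 0) → P = 1032
  (24, 23/2) → P = 1469

x = 24, y = 23/2, maximum P = 1469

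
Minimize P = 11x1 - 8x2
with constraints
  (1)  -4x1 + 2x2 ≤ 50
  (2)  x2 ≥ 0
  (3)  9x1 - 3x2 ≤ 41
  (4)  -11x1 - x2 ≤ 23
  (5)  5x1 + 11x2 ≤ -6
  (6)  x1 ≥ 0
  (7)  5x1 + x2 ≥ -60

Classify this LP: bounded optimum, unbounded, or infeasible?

The boundaries -4x1 + 2x2 = 50 and 9x1 - 3x2 = 41 meet at (116/3, 307/3), but that point violates 5x1 + 11x2 ≤ -6. Every candidate vertex is excluded by some other constraint, so the feasible region is empty.

infeasible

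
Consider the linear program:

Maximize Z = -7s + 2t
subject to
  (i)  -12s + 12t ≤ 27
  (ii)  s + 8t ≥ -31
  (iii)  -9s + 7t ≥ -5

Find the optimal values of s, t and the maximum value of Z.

Feasible corners and Z = -7s + 2t:
  (-49/9, -115/36) → Z = 571/18
  (83/8, 101/8) → Z = -379/8
  (-177/79, -284/79) → Z = 671/79

s = -49/9, t = -115/36, maximum Z = 571/18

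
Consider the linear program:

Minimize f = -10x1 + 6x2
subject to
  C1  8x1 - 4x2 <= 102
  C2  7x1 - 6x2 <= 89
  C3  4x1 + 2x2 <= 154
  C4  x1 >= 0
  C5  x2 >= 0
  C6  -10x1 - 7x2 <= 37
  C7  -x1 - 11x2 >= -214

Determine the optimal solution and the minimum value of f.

x1 = 64/5, x2 = 1/10, minimum f = -637/5

At the optimal vertex, 8x1 - 4x2 = 102 and 7x1 - 6x2 = 89.
Solving simultaneously gives x1 = 64/5, x2 = 1/10.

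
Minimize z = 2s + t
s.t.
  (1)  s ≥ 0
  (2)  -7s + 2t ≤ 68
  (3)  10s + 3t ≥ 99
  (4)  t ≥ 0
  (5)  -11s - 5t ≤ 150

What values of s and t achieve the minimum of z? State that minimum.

s = 99/10, t = 0, minimum z = 99/5

Corner points and z = 2s + t:
  (0, 34) → z = 34
  (0, 33) → z = 33
  (99/10, 0) → z = 99/5
The feasible region is unbounded (it extends along (2, 7), (1, 0)), but z strictly increases along every unbounded feasible direction, so there is no improving ray and the minimum is attained at a vertex.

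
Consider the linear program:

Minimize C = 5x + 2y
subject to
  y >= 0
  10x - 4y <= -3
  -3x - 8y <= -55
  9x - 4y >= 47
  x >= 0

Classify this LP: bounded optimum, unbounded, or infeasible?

The boundaries y = 0 and -3x - 8y = -55 meet at (55/3, 0), but that point violates 10x - 4y ≤ -3. Every candidate vertex is excluded by some other constraint, so the feasible region is empty.

infeasible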